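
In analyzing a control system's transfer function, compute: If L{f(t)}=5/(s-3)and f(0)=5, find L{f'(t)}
L{f'(t)} = s·F(s) - f(0) = 5s/(s-3)-5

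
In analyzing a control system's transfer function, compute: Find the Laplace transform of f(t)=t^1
L{t^n} = n!/s^(n+1)
L{t^1} = 1!/s^2 = 1/s^2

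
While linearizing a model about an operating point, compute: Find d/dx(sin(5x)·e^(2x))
Product rule: (fg)' = f'g+fg'
f = sin(5x), f' = 5·cos(5x)
g = e^(2x), g' = 2·e^(2x)

Answer: 5·cos(5x)·e^(2x)+2·sin(5x)·e^(2x)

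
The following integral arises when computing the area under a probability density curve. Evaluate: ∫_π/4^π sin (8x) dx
Antiderivative: -cos(8x)/8
Evaluate at bounds: [-cos(8·π)/8] - [-cos(8·π/4)/8]
= (-(1)+(1))/8 = 0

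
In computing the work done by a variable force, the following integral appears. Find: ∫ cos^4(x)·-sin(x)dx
Let u = cos(x), du = -sin(x) dx
∫ u^4 du = u^5/5 + C

Answer: cos^5(x)/5 + C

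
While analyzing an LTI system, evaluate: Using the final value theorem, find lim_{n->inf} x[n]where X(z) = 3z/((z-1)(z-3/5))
Final value theorem: lim x[n] = lim_{z->1} (z-1) * X(z)
(z-1) * X(z) = 3z/(z-3/5)
As z->1: 3/(1-3/5) = 3/(2/5) = 15/2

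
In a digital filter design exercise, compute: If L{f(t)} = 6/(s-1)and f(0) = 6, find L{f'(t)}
L{f'(t)} = s·F(s) - f(0) = 6s/(s-1) - 6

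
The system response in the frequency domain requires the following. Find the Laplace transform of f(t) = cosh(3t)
L{cosh(at)} = s/(s²-a²)
L{cosh(3t)} = s/(s²-9)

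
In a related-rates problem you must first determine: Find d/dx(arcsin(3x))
d/dx[arcsin(u)]=u'/√(1-u²), u=3x, u'=3

Answer: 3/√(1-9x²)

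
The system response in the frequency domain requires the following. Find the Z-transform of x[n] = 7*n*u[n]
Z{n * u[n]} = z/(z-1)^2
By linearity: Z{7 * n * u[n]} = 7z/(z-1)^2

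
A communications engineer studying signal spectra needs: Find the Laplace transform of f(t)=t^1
L{t^n}=n!/s^(n+1)
L{t^1}=1!/s^2=1/s^2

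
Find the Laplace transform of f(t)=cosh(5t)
L{cosh(at)}=s/(s²-a²)
L{cosh(5t)}=s/(s²-25)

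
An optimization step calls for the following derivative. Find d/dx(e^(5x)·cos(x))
Product rule: (fg)' = f'g + fg'
f = e^(5x), f' = 5·e^(5x)
g = cos(x), g' = -sin(x)

Answer: 5·e^(5x)·cos(x) - e^(5x)·sin(x)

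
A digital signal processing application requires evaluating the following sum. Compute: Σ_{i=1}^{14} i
Using formula: Σ i^1 = n(n+1)/2 = 14·15/2 = 105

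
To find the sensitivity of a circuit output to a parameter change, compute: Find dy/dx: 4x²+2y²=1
Differentiate: 8x + 4y·(dy/dx) = 0
dy/dx = -8x/(4y) = -2·(x/y)

Answer: dy/dx = -2·(x/y)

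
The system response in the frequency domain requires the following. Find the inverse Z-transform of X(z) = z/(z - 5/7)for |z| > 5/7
Standard pair: z/(z-a) <-> a^n * u[n] for causal signals
With a=5/7: x[n]=(5/7)^n * u[n]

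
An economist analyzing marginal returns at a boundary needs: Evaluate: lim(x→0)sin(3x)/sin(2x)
sin(u) ≈ u for small u:
sin(3x)/sin(2x) ≈ 3x/(2x) = 3/2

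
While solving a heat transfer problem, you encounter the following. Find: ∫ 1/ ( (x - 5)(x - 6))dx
Partial fractions: 1/((x-5)(x-6))=A/(x-5)+B/(x-6)
A=-1, B=1
∫ [-1· 1/(x-5)+1· 1/(x-6)] dx
=(1)[ln|x-6| - ln|x-5|]+C

Answer: ln|(x-6)/(x-5)|+C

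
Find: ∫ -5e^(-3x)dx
Since d/dx[e^(-3x)]=-3e^(-3x), we get 5/3 e^(-3x)+C

Answer: (5/3)e^(-3x)+C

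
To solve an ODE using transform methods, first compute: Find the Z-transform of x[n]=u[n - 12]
Using the time-shift property: Z{u[n-12]} = z^(-12) * z/(z-1)
= z^(-11)/(z-1)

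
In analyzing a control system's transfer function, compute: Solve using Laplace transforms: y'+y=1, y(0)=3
Take L of both sides: sY(s)-3+Y(s) = 1/s
Y(s)(s+1) = 1/s+3
Y(s) = 1/(s(s+1))+3/(s+1)
Partial fractions: 1/(s(s+1)) = 1/s - 1/(s+1)
So Y(s) = 1/s+2/(s+1)
Inverse transform (L^(-1){1/s} = 1, L^(-1){1/(s+1)} = e^(-t)):

Answer: y(t) = 1+2·e^(-t)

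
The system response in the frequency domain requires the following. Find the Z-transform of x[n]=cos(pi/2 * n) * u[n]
Z{cos(w0*n)*u[n]} = z(z - cos(w0))/(z^2 - 2z*cos(w0) + 1)
With w0 = pi/2: X(z) = z(z - cos(pi/2))/(z^2 - 2z*cos(pi/2) + 1)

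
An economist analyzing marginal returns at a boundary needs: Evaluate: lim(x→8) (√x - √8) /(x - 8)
Multiply by conjugate (√x+√8)/(√x+√8):
= (x - 8)/((x - 8)(√x+√8)) = 1/(√x+√8)
As x → 8: 1/(2√8)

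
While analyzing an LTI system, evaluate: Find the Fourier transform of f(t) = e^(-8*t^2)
The Fourier transform of a Gaussian e^(-a * t^2) is sqrt(pi/a) * e^(-omega^2/(4a)).
With a = 8: F(omega) = sqrt(pi/8) * e^(-omega^2/32)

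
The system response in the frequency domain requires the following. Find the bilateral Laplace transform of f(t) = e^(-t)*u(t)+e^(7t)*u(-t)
For e^(-t) * u(t): L=1/(s + 1), Re(s) > -1
For e^(7t) * u(-t): L=-1/(s-7), Re(s) < 7
Combined: F(s)=1/(s + 1) - 1/(s-7), -1 < Re(s) < 7

Answer: 1/(s + 1) - 1/(s-7), ROC: -1 < Re(s) < 7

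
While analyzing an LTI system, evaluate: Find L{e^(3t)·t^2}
First shifting: L{e^(at)f(t)}=F(s-a)
L{t^2}=2/s^3
Shift s → s-3: 2/(s-3)^3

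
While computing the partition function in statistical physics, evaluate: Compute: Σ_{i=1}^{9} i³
Using formula: Σ i^3 = [n(n + 1)/2]² = [9·10/2]² = 2025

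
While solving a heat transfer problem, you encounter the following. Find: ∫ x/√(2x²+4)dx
Let u=2x²+4, du=4x dx
∫ (1/4)·u^(-1/2) du=√u/2+C

Answer: √(2x²+4)/2+C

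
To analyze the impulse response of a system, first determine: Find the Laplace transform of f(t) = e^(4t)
L{e^(at)}=1/(s-a)
L{e^(4t)}=1/(s-4)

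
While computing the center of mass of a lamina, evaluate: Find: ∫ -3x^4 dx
Using power rule: ∫ -3x^4 dx=-3/5 x^5 + C=(-3/5)x^5 + C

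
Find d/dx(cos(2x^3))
Chain rule: d/dx[cos(u)] = -sin(u)·u' where u = 2x^3
u' = 6x^2

Answer: -6x^2·sin(2x^3)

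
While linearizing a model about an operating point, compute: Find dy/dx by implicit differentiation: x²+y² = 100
Differentiate both sides: 2x + 2y·(dy/dx) = 0
Solve: dy/dx = -2x/(2y) = -x/y

Answer: dy/dx = -x/y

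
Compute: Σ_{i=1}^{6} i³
Using formula: Σ i^3 = [n(n+1)/2]² = [6·7/2]² = 441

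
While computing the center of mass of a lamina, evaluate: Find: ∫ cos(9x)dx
Using substitution u=9x: ∫ cos(u) du/9=sin(u)/9+C

Answer: (1/9)sin(9x)+C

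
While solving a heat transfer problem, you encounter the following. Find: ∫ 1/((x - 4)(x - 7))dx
Partial fractions: 1/((x-4)(x-7)) = A/(x-4) + B/(x-7)
A = -1/3, B = 1/3
∫ [-1/3· 1/(x-4) + 1/3· 1/(x-7)] dx
= (1/3)[ln|x-7| - ln|x-4|] + C

Answer: (1/3)·ln|(x-7)/(x-4)| + C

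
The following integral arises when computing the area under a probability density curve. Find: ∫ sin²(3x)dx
Using identity sin²(u)=(1 - cos(2u))/2:
∫ (1 - cos(6x))/2 dx=x/2 - sin(6x)/12+C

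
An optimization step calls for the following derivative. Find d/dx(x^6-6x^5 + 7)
Power rule: d/dx(ax^n)=n·a·x^(n-1)
Term by term: 6·x^5-30·x^4

Answer: 6x^5-30x^4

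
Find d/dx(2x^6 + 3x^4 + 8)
Power rule: d/dx(ax^n)=n·a·x^(n-1)
Term by term: 12·x^5+12·x^3

Answer: 12x^5+12x^3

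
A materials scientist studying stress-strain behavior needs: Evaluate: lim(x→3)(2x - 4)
Polynomial is continuous, so substitute x=3:
2·3-4=2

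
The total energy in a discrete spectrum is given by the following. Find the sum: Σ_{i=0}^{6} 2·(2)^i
Geometric series: S=a(1 - r^n)/(1 - r)
a=2, r=2, n=7
S=2(1-128)/-1=254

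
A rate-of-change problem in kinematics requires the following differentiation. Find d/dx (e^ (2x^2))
Chain rule: d/dx[e^u] = e^u · u' where u = 2x^2
u' = 4x

Answer: 4x·e^(2x^2)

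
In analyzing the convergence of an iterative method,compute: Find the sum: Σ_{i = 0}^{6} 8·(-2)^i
Geometric series: S=a(1 - r^n)/(1 - r)
a=8, r=-2, n=7
S=8(1 + 128)/3=344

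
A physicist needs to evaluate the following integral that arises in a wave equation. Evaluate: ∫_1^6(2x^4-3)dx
Step 1: Find antiderivative F(x)=(2/5)x^5-3x
Step 2: F(6) - F(1)=15462/5 - (-13/5)=3095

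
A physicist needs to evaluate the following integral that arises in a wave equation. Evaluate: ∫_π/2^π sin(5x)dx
Antiderivative: -cos(5x)/5
Evaluate at bounds: [-cos(5·π)/5] - [-cos(5·π/2)/5]
= (-(-1)+(0))/5 = 1/5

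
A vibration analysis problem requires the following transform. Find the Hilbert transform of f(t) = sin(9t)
The Hilbert transform shifts each frequency component by -pi/2.
H{sin(wt)}=-cos(wt)
With w=9: H{sin(9t)}=-cos(9t)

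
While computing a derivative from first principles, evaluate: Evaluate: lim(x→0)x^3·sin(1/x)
Squeeze theorem: -|x^3| ≤ x^3·sin(1/x) ≤ |x^3|
Since x^3 → 0 as x → 0, by squeeze theorem the limit is 0

Answer: 0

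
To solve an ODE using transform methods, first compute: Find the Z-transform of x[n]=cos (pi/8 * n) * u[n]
Z{cos(w0 * n) * u[n]} = z(z - cos(w0))/(z^2 - 2z * cos(w0) + 1)
With w0 = pi/8: X(z) = z(z - cos(pi/8))/(z^2 - 2z * cos(pi/8) + 1)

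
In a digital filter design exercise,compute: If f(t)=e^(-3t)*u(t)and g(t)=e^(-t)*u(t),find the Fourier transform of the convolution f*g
By the convolution theorem: F{f*g} = F(omega)*G(omega)
F(omega) = 1/(3+j*omega), G(omega) = 1/(1+j*omega)
F{f*g} = 1/((3+j*omega)(1+j*omega))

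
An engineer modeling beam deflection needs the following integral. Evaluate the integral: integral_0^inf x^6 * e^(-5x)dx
This is a Gamma integral. Substitute u=5x (du=5 dx):
integral_0^inf x^6*e^(-5x) dx=(1/5^7) integral_0^inf u^6*e^(-u) du
=Gamma(7)/5^7=6!/5^7=720/78125

Answer: 144/15625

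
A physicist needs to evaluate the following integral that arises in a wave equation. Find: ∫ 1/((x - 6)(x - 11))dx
Partial fractions: 1/((x-6)(x-11))=A/(x-6) + B/(x-11)
A=-1/5, B=1/5
∫ [-1/5· 1/(x-6) + 1/5· 1/(x-11)] dx
=(1/5)[ln|x-11| - ln|x-6|] + C

Answer: (1/5)·ln|(x-11)/(x-6)| + C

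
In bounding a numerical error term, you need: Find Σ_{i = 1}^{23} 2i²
= 2·n(n+1)(2n+1)/6 = 2·23·24·47/6 = 8648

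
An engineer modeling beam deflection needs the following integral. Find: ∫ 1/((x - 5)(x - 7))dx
Partial fractions: 1/((x-5)(x-7)) = A/(x-5) + B/(x-7)
A = -1/2, B = 1/2
∫ [-1/2· 1/(x-5) + 1/2· 1/(x-7)] dx
= (1/2)[ln|x-7| - ln|x-5|] + C

Answer: (1/2)·ln|(x-7)/(x-5)| + C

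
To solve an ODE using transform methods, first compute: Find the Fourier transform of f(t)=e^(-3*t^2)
The Fourier transform of a Gaussian e^(-a * t^2) is sqrt(pi/a) * e^(-omega^2/(4a)).
With a=3: F(omega)=sqrt(pi/3) * e^(-omega^2/12)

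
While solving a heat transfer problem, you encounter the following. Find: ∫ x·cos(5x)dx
By parts: u = x, dv = cos(5x) dx
du = dx, v = sin(5x)/5
= x·sin(5x)/5 + cos(5x)/5² + C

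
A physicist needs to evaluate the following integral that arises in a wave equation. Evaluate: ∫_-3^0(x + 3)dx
Step 1: Find antiderivative F(x) = (1/2)x^2+3x
Step 2: F(0) - F(-3) = 0 - (-9/2) = 9/2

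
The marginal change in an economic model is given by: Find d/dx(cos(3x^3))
Chain rule: d/dx[cos(u)] = -sin(u)·u' where u = 3x^3
u' = 9x^2

Answer: -9x^2·sin(3x^3)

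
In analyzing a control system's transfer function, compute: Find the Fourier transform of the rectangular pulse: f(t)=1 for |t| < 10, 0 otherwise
F(omega)=integral from -10 to 10 of e^(-j*omega*t) dt
=2*sin(10*omega)/omega=20*sinc(10*omega/pi)

Answer: 2*sin(10*omega)/omega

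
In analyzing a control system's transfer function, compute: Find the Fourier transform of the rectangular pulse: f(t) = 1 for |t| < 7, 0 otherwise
F(omega)=integral from -7 to 7 of e^(-j * omega * t) dt
=2 * sin(7 * omega)/omega=14 * sinc(7 * omega/pi)

Answer: 2 * sin(7 * omega)/omega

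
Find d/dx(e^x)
Chain rule: d/dx[e^u] = e^u · u' where u = x
u' = 1

Answer: 1·e^x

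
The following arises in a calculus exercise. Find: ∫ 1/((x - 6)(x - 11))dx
Partial fractions: 1/((x-6)(x-11)) = A/(x-6) + B/(x-11)
A = -1/5, B = 1/5
∫ [-1/5· 1/(x-6) + 1/5· 1/(x-11)] dx
= (1/5)[ln|x-11| - ln|x-6|] + C

Answer: (1/5)·ln|(x-11)/(x-6)| + C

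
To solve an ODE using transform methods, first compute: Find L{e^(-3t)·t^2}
First shifting: L{e^(at)f(t)} = F(s-a)
L{t^2} = 2/s^3
Shift s → s+3: 2/(s+3)^3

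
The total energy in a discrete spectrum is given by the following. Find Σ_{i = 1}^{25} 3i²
= 3·n(n + 1)(2n + 1)/6 = 3·25·26·51/6 = 16575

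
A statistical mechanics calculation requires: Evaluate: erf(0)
erf(0)=0 (error function is odd and erf(0)=0 by definition)

Answer: 0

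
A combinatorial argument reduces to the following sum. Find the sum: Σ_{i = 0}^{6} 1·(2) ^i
Geometric series: S=a(1 - r^n)/(1 - r)
a=1, r=2, n=7
S=1(1 - 128)/-1=127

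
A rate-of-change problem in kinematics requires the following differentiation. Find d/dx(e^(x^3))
Chain rule: d/dx[e^u] = e^u · u' where u = x^3
u' = 3x^2

Answer: 3x^2·e^(x^3)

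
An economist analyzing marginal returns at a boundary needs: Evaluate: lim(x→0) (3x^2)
Polynomial is continuous, so substitute x=0:
3·0^2=0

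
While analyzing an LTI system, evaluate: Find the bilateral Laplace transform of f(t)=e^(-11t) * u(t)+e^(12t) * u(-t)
For e^(-11t)*u(t): L = 1/(s + 11), Re(s) > -11
For e^(12t)*u(-t): L = -1/(s-12), Re(s) < 12
Combined: F(s) = 1/(s + 11) - 1/(s-12), -11 < Re(s) < 12

Answer: 1/(s + 11) - 1/(s-12), ROC: -11 < Re(s) < 12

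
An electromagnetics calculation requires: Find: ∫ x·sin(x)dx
By parts: u = x, dv = sin(x) dx
du = dx, v = -cos(x)
= -x·cos(x)+sin(x)+C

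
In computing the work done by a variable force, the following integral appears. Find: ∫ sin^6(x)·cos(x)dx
Let u = sin(x), du = cos(x) dx
∫ u^6 du = u^7/7 + C

Answer: sin^7(x)/7 + C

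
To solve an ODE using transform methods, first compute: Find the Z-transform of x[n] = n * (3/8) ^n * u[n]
Using the property Z{n * a^n * u[n]} = az/(z-a)^2
With a = 3/8: X(z) = (3/8)z/(z - 3/8)^2, |z| > 3/8

Answer: (3/8)z/(z - 3/8)^2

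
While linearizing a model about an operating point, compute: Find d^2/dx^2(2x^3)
Apply power rule 2 times:
d^1: 6x^2
d^2: 12x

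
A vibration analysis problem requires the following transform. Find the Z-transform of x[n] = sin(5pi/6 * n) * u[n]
Z{sin(w0 * n) * u[n]} = z * sin(w0)/(z^2 - 2z * cos(w0) + 1)
With w0 = 5pi/6: X(z) = z * sin(5pi/6)/(z^2 - 2z * cos(5pi/6) + 1)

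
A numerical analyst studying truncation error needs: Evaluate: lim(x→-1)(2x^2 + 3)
Polynomial is continuous, so substitute x=-1:
2·(-1)^2 + 3=5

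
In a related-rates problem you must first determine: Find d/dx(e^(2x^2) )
Chain rule: d/dx[e^u] = e^u · u' where u = 2x^2
u' = 4x

Answer: 4x·e^(2x^2)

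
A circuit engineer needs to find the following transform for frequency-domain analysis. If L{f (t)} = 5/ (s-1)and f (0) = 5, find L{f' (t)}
L{f'(t)} = s·F(s) - f(0) = 5s/(s-1) - 5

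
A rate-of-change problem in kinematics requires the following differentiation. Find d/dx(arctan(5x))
d/dx[arctan(u)]=u'/(1+u²), u=5x, u'=5

Answer: 5/(1+25x²)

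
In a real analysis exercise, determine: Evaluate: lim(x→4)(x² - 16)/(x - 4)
Factor: (x² - 16) = (x-4)(x + 4)
Cancel (x-4): lim(x→4) (x + 4) = 8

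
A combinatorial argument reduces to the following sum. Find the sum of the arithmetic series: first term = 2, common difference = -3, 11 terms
Last term: a_n=2+(11-1)·-3=-28
Sum=n(a_1+a_n)/2=11(2+(-28))/2=-143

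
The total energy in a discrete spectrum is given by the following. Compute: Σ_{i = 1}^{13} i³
Using formula: Σ i^3 = [n(n + 1)/2]² = [13·14/2]² = 8281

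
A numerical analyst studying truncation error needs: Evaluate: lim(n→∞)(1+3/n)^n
This is the definition of e^3: lim(1 + 3/n)^n = e^3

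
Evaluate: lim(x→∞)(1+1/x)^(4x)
Rewrite as [(1+1/x)^x]^4.
lim(1+1/x)^x = e^1, so limit = (e^1)^4 = e^4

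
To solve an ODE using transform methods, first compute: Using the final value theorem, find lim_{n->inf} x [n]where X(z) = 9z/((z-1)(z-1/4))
Final value theorem: lim x[n]=lim_{z->1} (z-1) * X(z)
(z-1) * X(z)=9z/(z-1/4)
As z->1: 9/(1 - 1/4)=9/(3/4)=12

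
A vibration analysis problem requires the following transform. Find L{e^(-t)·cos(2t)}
First shifting: L{e^(at)f(t)}=F(s-a)
L{cos(2t)}=s/(s² + 4)
Shift: (s + 1)/((s + 1)² + 4)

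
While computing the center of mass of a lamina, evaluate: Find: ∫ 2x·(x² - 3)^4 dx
Let u=x² - 3, du=2x dx
∫ u^4 du=u^5/5+C

Answer: (x² - 3)^5/5+C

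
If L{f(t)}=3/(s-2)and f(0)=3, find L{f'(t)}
L{f'(t)}=s·F(s) - f(0)=3s/(s-2) - 3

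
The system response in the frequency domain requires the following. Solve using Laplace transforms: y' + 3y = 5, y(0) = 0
Take L of both sides: sY(s)-0+3Y(s) = 5/s
Y(s)(s+3) = 5/s+0
Y(s) = 5/(s(s+3))+0/(s+3)
Partial fractions: 5/(s(s+3)) = (5/3)/s - (5/3)/(s+3)
So Y(s) = (5/3)/s - (5/3)/(s+3)
Inverse transform (L^(-1){1/s} = 1, L^(-1){1/(s+3)} = e^(-3t)):

Answer: y(t) = 5/3 - (5/3)·e^(-3t)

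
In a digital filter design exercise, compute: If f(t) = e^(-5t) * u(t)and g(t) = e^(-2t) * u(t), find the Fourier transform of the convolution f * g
By the convolution theorem: F{f * g} = F(omega) * G(omega)
F(omega) = 1/(5+j * omega), G(omega) = 1/(2+j * omega)
F{f * g} = 1/((5+j * omega)(2+j * omega))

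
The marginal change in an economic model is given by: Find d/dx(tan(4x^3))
Chain rule: d/dx[tan(u)] = sec²(u)·u' where u = 4x^3
u' = 12x^2

Answer: 12x^2·sec²(4x^3)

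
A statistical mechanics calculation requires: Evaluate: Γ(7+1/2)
Γ(n+1/2)=(2n)!√π/(4^n·n!)
=87178291200√π/(16384·5040)=(135135/128)·√π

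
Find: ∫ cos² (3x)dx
Using identity cos²(u)=(1 + cos(2u))/2:
∫ (1 + cos(6x))/2 dx=x/2 + sin(6x)/12 + C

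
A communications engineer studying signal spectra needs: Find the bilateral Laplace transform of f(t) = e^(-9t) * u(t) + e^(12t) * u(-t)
For e^(-9t)*u(t): L=1/(s+9), Re(s) > -9
For e^(12t)*u(-t): L=-1/(s-12), Re(s) < 12
Combined: F(s)=1/(s+9)-1/(s-12), -9 < Re(s) < 12

Answer: 1/(s+9)-1/(s-12), ROC: -9 < Re(s) < 12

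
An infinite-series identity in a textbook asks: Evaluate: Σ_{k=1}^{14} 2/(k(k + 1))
Partial fractions: 2/(k(k+1))=2/k - 2/(k+1)
Telescoping sum: 2(1-1/15)=2·14/15

Answer: 28/15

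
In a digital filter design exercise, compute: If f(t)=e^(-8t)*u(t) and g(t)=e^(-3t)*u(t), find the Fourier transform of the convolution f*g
By the convolution theorem: F{f*g}=F(omega)*G(omega)
F(omega)=1/(8+j*omega), G(omega)=1/(3+j*omega)
F{f*g}=1/((8+j*omega)(3+j*omega))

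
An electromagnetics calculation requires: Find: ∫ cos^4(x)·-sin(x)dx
Let u=cos(x), du=-sin(x) dx
∫ u^4 du=u^5/5 + C

Answer: cos^5(x)/5 + C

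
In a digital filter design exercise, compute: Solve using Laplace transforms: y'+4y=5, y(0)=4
Take L of both sides: sY(s)-4+4Y(s)=5/s
Y(s)(s+4)=5/s+4
Y(s)=5/(s(s+4))+4/(s+4)
Partial fractions: 5/(s(s+4))=(5/4)/s - (5/4)/(s+4)
So Y(s)=(5/4)/s+(11/4)/(s+4)
Inverse transform (L^(-1){1/s}=1, L^(-1){1/(s+4)}=e^(-4t)):

Answer: y(t)=5/4+(11/4)·e^(-4t)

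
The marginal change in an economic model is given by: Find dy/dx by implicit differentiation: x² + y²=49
Differentiate both sides: 2x + 2y·(dy/dx) = 0
Solve: dy/dx = -2x/(2y) = -x/y

Answer: dy/dx = -x/y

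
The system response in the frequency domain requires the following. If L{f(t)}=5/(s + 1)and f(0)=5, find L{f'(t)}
L{f'(t)} = s·F(s) - f(0) = 5s/(s+1)-5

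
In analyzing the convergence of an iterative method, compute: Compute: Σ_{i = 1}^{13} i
Using formula: Σ i^1=n(n+1)/2=13·14/2=91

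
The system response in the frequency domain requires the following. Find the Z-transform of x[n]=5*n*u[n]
Z{n * u[n]} = z/(z-1)^2
By linearity: Z{5 * n * u[n]} = 5z/(z-1)^2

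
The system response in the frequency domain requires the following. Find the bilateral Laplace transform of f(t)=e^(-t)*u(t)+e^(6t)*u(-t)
For e^(-t) * u(t): L=1/(s + 1), Re(s) > -1
For e^(6t) * u(-t): L=-1/(s-6), Re(s) < 6
Combined: F(s)=1/(s + 1) - 1/(s-6), -1 < Re(s) < 6

Answer: 1/(s + 1) - 1/(s-6), ROC: -1 < Re(s) < 6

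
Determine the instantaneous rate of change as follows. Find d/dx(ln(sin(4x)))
Chain rule: d/dx[ln(u)]=u'/u where u=sin(4x)
u'=4cos(4x)

Answer: (4cos(4x))/(sin(4x))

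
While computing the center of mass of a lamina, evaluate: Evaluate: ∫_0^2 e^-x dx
Antiderivative: -e^-x
Evaluate: -(e^-2 - 1)

Answer: (e^-2 - 1)/(-1)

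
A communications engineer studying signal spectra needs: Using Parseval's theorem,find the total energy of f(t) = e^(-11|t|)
Parseval's theorem: E=integral |f(t)|^2 dt=(1/2pi) integral |F(omega)|^2 domega
E=integral_{-inf}^{inf} e^(-22|t|) dt=2 * integral_0^inf e^(-22t) dt=2/(2 * 11)=1/11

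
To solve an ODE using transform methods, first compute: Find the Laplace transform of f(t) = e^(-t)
L{e^(at)} = 1/(s-a)
L{e^(-t)} = 1/(s+1)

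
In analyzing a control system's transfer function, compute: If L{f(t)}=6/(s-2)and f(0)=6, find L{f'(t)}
L{f'(t)}=s·F(s) - f(0)=6s/(s-2) - 6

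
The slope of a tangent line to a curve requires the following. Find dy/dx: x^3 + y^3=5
Differentiate: 3x^2+3y^2·(dy/dx)=0
dy/dx=-3x^2/(3y^2)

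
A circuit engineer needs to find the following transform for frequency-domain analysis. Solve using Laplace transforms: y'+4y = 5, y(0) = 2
Take L of both sides: sY(s)-2+4Y(s) = 5/s
Y(s)(s+4) = 5/s+2
Y(s) = 5/(s(s+4))+2/(s+4)
Partial fractions: 5/(s(s+4)) = (5/4)/s - (5/4)/(s+4)
So Y(s) = (5/4)/s+(3/4)/(s+4)
Inverse transform (L^(-1){1/s} = 1, L^(-1){1/(s+4)} = e^(-4t)):

Answer: y(t) = 5/4+(3/4)·e^(-4t)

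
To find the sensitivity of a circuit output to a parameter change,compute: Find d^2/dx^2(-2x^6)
Apply power rule 2 times:
d^1: -12x^5
d^2: -60x^4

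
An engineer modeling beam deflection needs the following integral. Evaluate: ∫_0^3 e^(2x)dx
Antiderivative: (1/2)e^(2x)
Evaluate: (1/2)(e^6 - 1)

Answer: (e^6 - 1)/2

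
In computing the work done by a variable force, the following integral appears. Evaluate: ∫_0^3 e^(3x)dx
Antiderivative: (1/3)e^(3x)
Evaluate: (1/3)(e^9 - 1)

Answer: (e^9 - 1)/3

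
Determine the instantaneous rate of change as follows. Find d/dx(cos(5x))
Chain rule: d/dx[cos(u)] = -sin(u)·u' where u = 5x
u' = 5

Answer: -5·sin(5x)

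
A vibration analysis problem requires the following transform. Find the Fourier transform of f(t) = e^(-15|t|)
Using the standard pair: F{e^(-a|t|)} = 2a/(a^2+omega^2)
With a = 15: F(omega) = 30/(225+omega^2)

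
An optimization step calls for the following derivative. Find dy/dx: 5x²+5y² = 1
Differentiate: 10x + 10y·(dy/dx) = 0
dy/dx = -10x/(10y) = -1·(x/y)

Answer: dy/dx = -1·(x/y)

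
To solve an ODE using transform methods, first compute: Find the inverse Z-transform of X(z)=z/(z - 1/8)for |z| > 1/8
Standard pair: z/(z-a) <-> a^n * u[n] for causal signals
With a = 1/8: x[n] = (1/8)^n * u[n]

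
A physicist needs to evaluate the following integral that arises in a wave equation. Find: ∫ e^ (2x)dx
Since d/dx[e^(2x)] = 2e^(2x), we get 1/2 e^(2x)+C

Answer: (1/2)e^(2x)+C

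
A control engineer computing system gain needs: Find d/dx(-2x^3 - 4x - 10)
Power rule: d/dx(ax^n) = n·a·x^(n-1)
Term by term: -6·x^2 - 4

Answer: -6x^2 - 4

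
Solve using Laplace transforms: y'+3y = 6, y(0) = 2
Take L of both sides: sY(s)-2+3Y(s)=6/s
Y(s)(s+3)=6/s+2
Y(s)=6/(s(s+3))+2/(s+3)
Partial fractions: 6/(s(s+3))=2/s - 2/(s+3)
So Y(s)=2/s
Inverse transform (L^(-1){1/s}=1, L^(-1){1/(s+3)}=e^(-3t)):

Answer: y(t)=2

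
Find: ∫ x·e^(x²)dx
Let u=x², du=2x dx
∫ (1/2)e^u du=e^u/2 + C

Answer: e^(x²)/2 + C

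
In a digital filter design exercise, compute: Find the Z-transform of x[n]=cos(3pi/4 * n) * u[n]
Z{cos(w0*n)*u[n]}=z(z - cos(w0))/(z^2 - 2z*cos(w0) + 1)
With w0=3pi/4: X(z)=z(z - cos(3pi/4))/(z^2 - 2z*cos(3pi/4) + 1)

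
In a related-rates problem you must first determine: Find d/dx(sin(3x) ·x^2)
Product rule: (fg)' = f'g+fg'
f = sin(3x), f' = 3·cos(3x)
g = x^2, g' = 2x

Answer: 3·cos(3x)·x^2+2·sin(3x)·x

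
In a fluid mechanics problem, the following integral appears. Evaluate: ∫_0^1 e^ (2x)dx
Antiderivative: (1/2)e^(2x)
Evaluate: (1/2)(e^2-1)

Answer: (e^2-1)/2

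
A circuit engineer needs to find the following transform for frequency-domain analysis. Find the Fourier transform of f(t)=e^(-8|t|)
Using the standard pair: F{e^(-a|t|)} = 2a/(a^2+omega^2)
With a = 8: F(omega) = 16/(64+omega^2)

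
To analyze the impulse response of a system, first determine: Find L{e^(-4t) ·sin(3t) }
First shifting: L{e^(at)f(t)}=F(s-a)
L{sin(3t)}=3/(s²+9)
Shift: 3/((s+4)²+9)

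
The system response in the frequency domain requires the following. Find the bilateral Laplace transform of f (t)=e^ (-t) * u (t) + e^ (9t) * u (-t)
For e^(-t) * u(t): L=1/(s+1), Re(s) > -1
For e^(9t) * u(-t): L=-1/(s-9), Re(s) < 9
Combined: F(s)=1/(s+1)-1/(s-9), -1 < Re(s) < 9

Answer: 1/(s+1)-1/(s-9), ROC: -1 < Re(s) < 9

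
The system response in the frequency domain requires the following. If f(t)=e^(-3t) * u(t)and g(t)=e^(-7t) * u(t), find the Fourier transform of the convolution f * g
By the convolution theorem: F{f*g} = F(omega)*G(omega)
F(omega) = 1/(3+j*omega), G(omega) = 1/(7+j*omega)
F{f*g} = 1/((3+j*omega)(7+j*omega))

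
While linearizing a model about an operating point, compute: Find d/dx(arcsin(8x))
d/dx[arcsin(u)] = u'/√(1-u²), u = 8x, u' = 8

Answer: 8/√(1 - 64x²)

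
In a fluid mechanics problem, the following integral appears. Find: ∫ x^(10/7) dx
Power rule: ∫ x^(10/7) dx = x^(17/7)/(17/7) + C

Answer: (7/17)·x^(17/7) + C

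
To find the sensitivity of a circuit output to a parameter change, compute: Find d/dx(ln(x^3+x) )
Chain rule: d/dx[ln(u)]=u'/u where u=x^3 + x
u'=3x^2 + 1

Answer: (3x^2 + 1)/(x^3 + x)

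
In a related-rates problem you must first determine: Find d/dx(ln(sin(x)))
Chain rule: d/dx[ln(u)]=u'/u where u=sin(x)
u'=cos(x)

Answer: (cos(x))/(sin(x))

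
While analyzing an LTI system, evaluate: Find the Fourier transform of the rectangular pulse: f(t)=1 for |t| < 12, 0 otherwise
F(omega) = integral from -12 to 12 of e^(-j*omega*t) dt
= 2*sin(12*omega)/omega = 24*sinc(12*omega/pi)

Answer: 2*sin(12*omega)/omega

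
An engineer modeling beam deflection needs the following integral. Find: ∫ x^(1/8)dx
Power rule: ∫ x^(1/8) dx = x^(9/8)/(9/8) + C

Answer: (8/9)·x^(9/8) + C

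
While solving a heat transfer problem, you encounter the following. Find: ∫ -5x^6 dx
Using power rule: ∫ -5x^6 dx=-5/7 x^7+C=(-5/7)x^7+C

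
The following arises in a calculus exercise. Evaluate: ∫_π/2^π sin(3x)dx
Antiderivative: -cos(3x)/3
Evaluate at bounds: [-cos(3·π)/3] - [-cos(3·π/2)/3]
=(-(-1)+(0))/3=1/3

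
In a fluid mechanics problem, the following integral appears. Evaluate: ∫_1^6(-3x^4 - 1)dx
Step 1: Find antiderivative F(x) = (-3/5)x^5 - x
Step 2: F(6) - F(1) = -23358/5 - (-8/5) = -4670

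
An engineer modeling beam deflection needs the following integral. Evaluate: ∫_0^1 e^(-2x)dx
Antiderivative: (1/(-2))e^(-2x)
Evaluate: (1/(-2))(e^-2 - 1)

Answer: (e^-2 - 1)/(-2)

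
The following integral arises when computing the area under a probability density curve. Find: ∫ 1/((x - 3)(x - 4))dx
Partial fractions: 1/((x-3)(x-4)) = A/(x-3) + B/(x-4)
A = -1, B = 1
∫ [-1· 1/(x-3) + 1· 1/(x-4)] dx
= (1)[ln|x-4| - ln|x-3|] + C

Answer: ln|(x-4)/(x-3)| + C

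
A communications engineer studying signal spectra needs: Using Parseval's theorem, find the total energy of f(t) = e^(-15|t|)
Parseval's theorem: E = integral |f(t)|^2 dt = (1/2pi) integral |F(omega)|^2 domega
E = integral_{-inf}^{inf} e^(-30|t|) dt = 2 * integral_0^inf e^(-30t) dt = 2/(2 * 15) = 1/15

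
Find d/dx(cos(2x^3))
Chain rule: d/dx[cos(u)]=-sin(u)·u' where u=2x^3
u'=6x^2

Answer: -6x^2·sin(2x^3)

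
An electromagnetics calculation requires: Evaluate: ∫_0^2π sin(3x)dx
Antiderivative: -cos(3x)/3
Evaluate at bounds: [-cos(3·2π)/3] - [-cos(3·0)/3]
=(-(1)+(1))/3=0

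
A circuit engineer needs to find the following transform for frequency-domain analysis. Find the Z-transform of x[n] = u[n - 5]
Using the time-shift property: Z{u[n-5]}=z^(-5) * z/(z-1)
=z^(-4)/(z-1)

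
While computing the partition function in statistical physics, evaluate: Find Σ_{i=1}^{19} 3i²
= 3·n(n+1)(2n+1)/6 = 3·19·20·39/6 = 7410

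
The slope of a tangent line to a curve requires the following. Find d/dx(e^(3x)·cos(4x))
Product rule: (fg)'=f'g + fg'
f=e^(3x), f'=3·e^(3x)
g=cos(4x), g'=-4·sin(4x)

Answer: 3·e^(3x)·cos(4x) - 4·e^(3x)·sin(4x)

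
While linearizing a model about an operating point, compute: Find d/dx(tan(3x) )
Chain rule: d/dx[tan(u)]=sec²(u)·u' where u=3x
u'=3

Answer: 3·sec²(3x)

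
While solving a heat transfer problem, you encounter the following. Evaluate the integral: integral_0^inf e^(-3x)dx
integral_0^inf e^(-3x) dx=[-1/3*e^(-3x)]_0^inf
=0 - (-1/3)=1/3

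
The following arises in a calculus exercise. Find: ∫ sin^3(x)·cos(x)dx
Let u=sin(x), du=cos(x) dx
∫ u^3 du=u^4/4 + C

Answer: sin^4(x)/4 + C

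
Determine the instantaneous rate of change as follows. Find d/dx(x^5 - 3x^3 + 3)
Power rule: d/dx(ax^n) = n·a·x^(n-1)
Term by term: 5·x^4-9·x^2

Answer: 5x^4-9x^2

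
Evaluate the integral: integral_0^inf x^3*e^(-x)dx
This is a Gamma integral. Substitute u=1x:
integral_0^inf x^3*e^(-x) dx=(1/1^4) integral_0^inf u^3*e^(-u) du
=Gamma(4)/1^4=3!/1^4=6/1

Answer: 6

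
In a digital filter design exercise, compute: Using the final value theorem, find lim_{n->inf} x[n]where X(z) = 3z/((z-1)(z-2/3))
Final value theorem: lim x[n]=lim_{z->1} (z-1) * X(z)
(z-1) * X(z)=3z/(z-2/3)
As z->1: 3/(1-2/3)=3/(1/3)=9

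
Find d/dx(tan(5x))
Chain rule: d/dx[tan(u)]=sec²(u)·u' where u=5x
u'=5

Answer: 5·sec²(5x)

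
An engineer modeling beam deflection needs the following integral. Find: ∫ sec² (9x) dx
Since d/dx[tan(9x)]=9sec²(9x), integral=tan(9x)/9+C

Answer: (1/9)tan(9x)+C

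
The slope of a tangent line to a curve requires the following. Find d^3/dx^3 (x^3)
Apply power rule 3 times:
d^1: 3x^2
d^2: 6x
d^3: 6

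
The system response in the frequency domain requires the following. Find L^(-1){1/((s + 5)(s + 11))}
Partial fractions: 1/((s+5)(s+11))=A/(s+5)+B/(s+11)
Cover-up: A=1/(s+11)|_{s=-5}=1/6; B=1/(s+5)|_{s=-11}=-1/6
L^(-1)=(1/6)e^(-5t) - (1/6)e^(-11t)

Answer: (1/6)(e^(-5t) - e^(-11t))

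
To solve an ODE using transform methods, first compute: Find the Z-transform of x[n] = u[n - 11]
Using the time-shift property: Z{u[n-11]}=z^(-11) * z/(z-1)
=z^(-10)/(z-1)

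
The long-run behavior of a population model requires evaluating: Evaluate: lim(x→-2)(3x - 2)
Polynomial is continuous, so substitute x=-2:
3·(-2) - 2=-8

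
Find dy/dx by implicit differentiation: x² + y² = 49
Differentiate both sides: 2x + 2y·(dy/dx) = 0
Solve: dy/dx = -2x/(2y) = -x/y

Answer: dy/dx = -x/y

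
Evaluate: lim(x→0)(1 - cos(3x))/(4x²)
Using 1-cos(u) ≈ u²/2 for small u:
(1-cos(3x)) ≈ (3x)²/2 = 9x²/2
So limit = 9/(2·4) = 9/8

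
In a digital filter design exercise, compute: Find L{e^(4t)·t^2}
First shifting: L{e^(at)f(t)}=F(s-a)
L{t^2}=2/s^3
Shift s → s-4: 2/(s-4)^3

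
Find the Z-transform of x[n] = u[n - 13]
Using the time-shift property: Z{u[n-13]} = z^(-13)*z/(z-1)
= z^(-12)/(z-1)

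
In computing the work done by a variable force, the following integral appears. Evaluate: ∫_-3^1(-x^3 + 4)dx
Step 1: Find antiderivative F(x)=(-1/4)x^4+4x
Step 2: F(1) - F(-3)=15/4 - (-129/4)=36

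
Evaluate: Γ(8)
Γ(n) = (n-1)! for positive integers
Γ(8) = 7! = 5040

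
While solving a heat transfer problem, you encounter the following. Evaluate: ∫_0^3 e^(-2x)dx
Antiderivative: (1/(-2))e^(-2x)
Evaluate: (1/(-2))(e^-6 - 1)

Answer: (e^-6 - 1)/(-2)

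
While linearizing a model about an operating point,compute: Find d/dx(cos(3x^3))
Chain rule: d/dx[cos(u)] = -sin(u)·u' where u = 3x^3
u' = 9x^2

Answer: -9x^2·sin(3x^3)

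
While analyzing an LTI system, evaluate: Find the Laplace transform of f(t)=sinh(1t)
L{sinh(at)} = a/(s²-a²)
L{sinh(1t)} = 1/(s²-1)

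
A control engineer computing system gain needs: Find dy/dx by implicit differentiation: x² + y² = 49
Differentiate both sides: 2x + 2y·(dy/dx)=0
Solve: dy/dx=-2x/(2y)=-x/y

Answer: dy/dx=-x/y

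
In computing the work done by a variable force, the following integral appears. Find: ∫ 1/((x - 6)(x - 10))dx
Partial fractions: 1/((x-6)(x-10)) = A/(x-6)+B/(x-10)
A = -1/4, B = 1/4
∫ [-1/4· 1/(x-6)+1/4· 1/(x-10)] dx
= (1/4)[ln|x-10| - ln|x-6|]+C

Answer: (1/4)·ln|(x-10)/(x-6)|+C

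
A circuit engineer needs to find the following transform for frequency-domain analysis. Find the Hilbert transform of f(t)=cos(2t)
The Hilbert transform shifts each frequency component by -pi/2.
H{cos(wt)} = sin(wt)
With w = 2: H{cos(2t)} = sin(2t)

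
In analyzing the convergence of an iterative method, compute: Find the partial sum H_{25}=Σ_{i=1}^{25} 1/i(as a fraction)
H_25=1 + 1/2 + 1/3 + ... + 1/25
=34052522467/8923714800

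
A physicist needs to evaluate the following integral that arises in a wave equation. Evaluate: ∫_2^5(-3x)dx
Step 1: Find antiderivative F(x) = (-3/2)x^2
Step 2: F(5) - F(2) = -75/2 - (-6) = -63/2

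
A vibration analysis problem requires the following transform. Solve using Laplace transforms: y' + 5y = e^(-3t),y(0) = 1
Take L: sY - 1 + 5Y=1/(s + 3)
Y(s + 5)=1/(s + 3) + 1
Y=1/((s + 3)(s + 5)) + 1/(s + 5)
Partial fractions: 1/((s + 3)(s + 5))=(1/2)/(s + 3) - (1/2)/(s + 5)
So Y=(1/2)/(s + 3) + (1/2)/(s + 5)
Inverse Laplace transform (L^(-1){1/(s + 3)}=e^(-3t), L^(-1){1/(s + 5)}=e^(-5t)):

Answer: y(t)=(1/2)·e^(-3t) + (1/2)·e^(-5t)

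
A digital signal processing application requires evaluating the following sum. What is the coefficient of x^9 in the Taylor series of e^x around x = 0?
Taylor series of e^x=Σ x^n/n!
Coefficient of x^9=1/9!=1/362880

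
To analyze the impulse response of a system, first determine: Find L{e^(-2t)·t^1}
First shifting: L{e^(at)f(t)}=F(s-a)
L{t^1}=1/s^2
Shift s → s + 2: 1/(s + 2)^2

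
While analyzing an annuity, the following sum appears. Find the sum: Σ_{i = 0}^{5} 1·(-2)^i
Geometric series: S = a(1 - r^n)/(1 - r)
a = 1, r = -2, n = 6
S = 1(1-64)/3 = -21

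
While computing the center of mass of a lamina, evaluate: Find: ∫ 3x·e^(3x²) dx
Let u = 3x², du = 6x dx
∫ (1/2)e^u du = e^u/2+C

Answer: e^(3x²)/2+C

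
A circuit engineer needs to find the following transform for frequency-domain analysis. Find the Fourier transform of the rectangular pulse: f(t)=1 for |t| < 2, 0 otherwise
F(omega) = integral from -2 to 2 of e^(-j*omega*t) dt
= 2*sin(2*omega)/omega = 4*sinc(2*omega/pi)

Answer: 2*sin(2*omega)/omega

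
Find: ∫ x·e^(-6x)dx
Integration by parts: u = x, dv = e^(-6x) dx
du = dx, v = e^(-6x)/(-6)
= x·e^(-6x)/(-6) - ∫ e^(-6x)/(-6) dx
= x·e^(-6x)/(-6) - e^(-6x)/36 + C

Answer: e^(-6x)(x/(-6) - 1/36) + C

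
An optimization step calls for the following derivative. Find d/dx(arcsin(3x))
d/dx[arcsin(u)] = u'/√(1-u²), u = 3x, u' = 3

Answer: 3/√(1 - 9x²)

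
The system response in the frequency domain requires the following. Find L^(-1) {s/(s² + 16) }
L^(-1){s/(s²+w²)} = cos(wt)
Here w = 4

Answer: cos(4t)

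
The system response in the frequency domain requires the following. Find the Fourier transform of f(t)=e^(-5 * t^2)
The Fourier transform of a Gaussian e^(-a*t^2) is sqrt(pi/a)*e^(-omega^2/(4a)).
With a=5: F(omega)=sqrt(pi/5)*e^(-omega^2/20)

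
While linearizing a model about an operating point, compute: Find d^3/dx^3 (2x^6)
Apply power rule 3 times:
d^1: 12x^5
d^2: 60x^4
d^3: 240x^3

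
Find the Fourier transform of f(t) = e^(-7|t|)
Using the standard pair: F{e^(-a|t|)}=2a/(a^2 + omega^2)
With a=7: F(omega)=14/(49 + omega^2)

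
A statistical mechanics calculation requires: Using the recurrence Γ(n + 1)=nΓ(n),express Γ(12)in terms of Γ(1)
Γ(12)=11Γ(11)=11·10Γ(10)=...=11!·Γ(1)=39916800·Γ(1)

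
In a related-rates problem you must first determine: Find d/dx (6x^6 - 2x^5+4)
Power rule: d/dx(ax^n) = n·a·x^(n-1)
Term by term: 36·x^5-10·x^4

Answer: 36x^5-10x^4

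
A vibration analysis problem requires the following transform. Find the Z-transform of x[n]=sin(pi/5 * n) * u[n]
Z{sin(w0*n)*u[n]} = z*sin(w0)/(z^2 - 2z*cos(w0) + 1)
With w0 = pi/5: X(z) = z*sin(pi/5)/(z^2 - 2z*cos(pi/5) + 1)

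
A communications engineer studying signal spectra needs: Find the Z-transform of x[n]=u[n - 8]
Using the time-shift property: Z{u[n-8]} = z^(-8)*z/(z-1)
= z^(-7)/(z-1)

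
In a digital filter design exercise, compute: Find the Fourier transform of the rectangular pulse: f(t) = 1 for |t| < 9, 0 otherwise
F(omega)=integral from -9 to 9 of e^(-j*omega*t) dt
=2*sin(9*omega)/omega=18*sinc(9*omega/pi)

Answer: 2*sin(9*omega)/omega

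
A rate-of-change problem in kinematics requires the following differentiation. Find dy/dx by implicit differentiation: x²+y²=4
Differentiate both sides: 2x+2y·(dy/dx)=0
Solve: dy/dx=-2x/(2y)=-x/y

Answer: dy/dx=-x/y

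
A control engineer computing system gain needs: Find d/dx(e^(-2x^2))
Chain rule: d/dx[e^u]=e^u · u' where u=-2x^2
u'=-4x

Answer: -4x·e^(-2x^2)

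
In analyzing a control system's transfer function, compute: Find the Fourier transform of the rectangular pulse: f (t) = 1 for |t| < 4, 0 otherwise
F(omega) = integral from -4 to 4 of e^(-j * omega * t) dt
= 2 * sin(4 * omega)/omega = 8 * sinc(4 * omega/pi)

Answer: 2 * sin(4 * omega)/omega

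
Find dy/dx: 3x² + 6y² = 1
Differentiate: 6x+12y·(dy/dx) = 0
dy/dx = -6x/(12y) = -(1/2)·(x/y)

Answer: dy/dx = -(1/2)·(x/y)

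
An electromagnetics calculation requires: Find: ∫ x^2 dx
Using power rule: ∫ x^2 dx=1/3 x^3+C=(1/3)x^3+C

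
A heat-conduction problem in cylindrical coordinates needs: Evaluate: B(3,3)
B(x,y) = Γ(x)Γ(y)/Γ(x + y) = (x-1)!(y-1)!/(x + y-1)!
B(3,3) = 2!·2!/5! = 1/30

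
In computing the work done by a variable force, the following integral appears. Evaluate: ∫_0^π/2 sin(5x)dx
Antiderivative: -cos(5x)/5
Evaluate at bounds: [-cos(5·π/2)/5] - [-cos(5·0)/5]
= (-(0) + (1))/5 = 1/5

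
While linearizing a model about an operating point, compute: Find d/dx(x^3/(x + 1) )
Quotient rule: (f/g)' = (f'g - fg')/g²
f = x^3, f' = 3x^2
g = x + 1, g' = 1

Answer: (3x^2·(x + 1) - x^3)/(x + 1)²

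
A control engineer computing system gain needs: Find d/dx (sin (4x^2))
Chain rule: d/dx[sin(u)]=cos(u)·u' where u=4x^2
u'=8x

Answer: 8x·cos(4x^2)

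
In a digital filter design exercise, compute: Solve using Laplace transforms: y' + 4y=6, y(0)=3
Take L of both sides: sY(s) - 3 + 4Y(s) = 6/s
Y(s)(s + 4) = 6/s + 3
Y(s) = 6/(s(s + 4)) + 3/(s + 4)
Partial fractions: 6/(s(s + 4)) = (3/2)/s - (3/2)/(s + 4)
So Y(s) = (3/2)/s + (3/2)/(s + 4)
Inverse transform (L^(-1){1/s} = 1, L^(-1){1/(s + 4)} = e^(-4t)):

Answer: y(t) = 3/2 + (3/2)·e^(-4t)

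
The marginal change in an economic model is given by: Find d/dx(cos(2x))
Chain rule: d/dx[cos(u)]=-sin(u)·u' where u=2x
u'=2

Answer: -2·sin(2x)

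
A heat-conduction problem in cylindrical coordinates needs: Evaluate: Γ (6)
Γ(n)=(n-1)! for positive integers
Γ(6)=5!=120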